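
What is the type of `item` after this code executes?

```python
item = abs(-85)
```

abs() of int returns int

int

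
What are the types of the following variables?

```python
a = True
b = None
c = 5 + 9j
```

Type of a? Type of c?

a is bool; c is complex

bool, complex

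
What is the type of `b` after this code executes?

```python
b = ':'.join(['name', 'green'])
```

str.join() returns str

str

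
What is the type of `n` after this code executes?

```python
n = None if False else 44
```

Ternary: condition is False, else branch (44) taken → int

int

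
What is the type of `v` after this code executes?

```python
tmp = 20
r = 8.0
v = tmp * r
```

int * float returns float (20 * 8.0 = 160.0)

float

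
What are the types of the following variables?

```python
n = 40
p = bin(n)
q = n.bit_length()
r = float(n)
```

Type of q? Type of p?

int.bit_length() returns int; bin() returns str

int, str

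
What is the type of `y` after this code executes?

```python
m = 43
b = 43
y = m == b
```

Equality comparison returns bool

bool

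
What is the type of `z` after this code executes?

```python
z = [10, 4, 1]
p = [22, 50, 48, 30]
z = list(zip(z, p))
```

list(zip(...)) returns a list of tuples

list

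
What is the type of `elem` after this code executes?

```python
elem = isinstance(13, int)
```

isinstance() returns bool

bool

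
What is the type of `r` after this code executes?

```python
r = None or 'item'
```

'or' with None returns the other value ('item', str)

str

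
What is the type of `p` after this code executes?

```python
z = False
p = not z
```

'not' always returns bool

bool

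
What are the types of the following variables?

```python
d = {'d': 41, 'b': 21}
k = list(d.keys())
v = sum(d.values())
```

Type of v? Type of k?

sum of int values returns int; list(...) returns list

int, list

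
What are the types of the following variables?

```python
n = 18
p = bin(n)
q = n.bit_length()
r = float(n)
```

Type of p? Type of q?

bin() returns str; int.bit_length() returns int

str, int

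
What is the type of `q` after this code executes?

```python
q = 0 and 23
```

'and' returns the first falsy value (0, which is int)

int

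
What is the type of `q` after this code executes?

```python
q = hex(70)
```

hex() returns str representation

str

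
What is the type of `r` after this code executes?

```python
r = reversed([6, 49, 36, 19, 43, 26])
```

reversed() on a list returns a list_reverseiterator

list_reverseiterator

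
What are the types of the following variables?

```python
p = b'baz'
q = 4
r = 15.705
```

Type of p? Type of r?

p is bytes; r is float

bytes, float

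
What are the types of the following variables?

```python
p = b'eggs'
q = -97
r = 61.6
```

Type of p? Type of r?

p is bytes; r is float

bytes, float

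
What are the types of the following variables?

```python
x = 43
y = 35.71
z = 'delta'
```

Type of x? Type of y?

x is int; y is float

int, float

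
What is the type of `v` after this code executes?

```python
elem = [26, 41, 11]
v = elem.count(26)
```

list.count() returns int

int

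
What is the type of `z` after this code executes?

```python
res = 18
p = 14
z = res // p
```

int // int returns int (18 // 14 = 1)

int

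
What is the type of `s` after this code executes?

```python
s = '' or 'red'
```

'or' returns first truthy value ('red', which is str)

str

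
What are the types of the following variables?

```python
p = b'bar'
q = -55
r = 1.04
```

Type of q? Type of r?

q is int; r is float

int, float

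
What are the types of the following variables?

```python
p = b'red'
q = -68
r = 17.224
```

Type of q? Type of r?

q is int; r is float

int, float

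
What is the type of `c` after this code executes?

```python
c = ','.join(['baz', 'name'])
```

str.join() returns str

str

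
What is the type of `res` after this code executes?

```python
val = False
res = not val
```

'not' always returns bool

bool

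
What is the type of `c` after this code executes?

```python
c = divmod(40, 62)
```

divmod() returns a tuple (quotient, remainder)

tuple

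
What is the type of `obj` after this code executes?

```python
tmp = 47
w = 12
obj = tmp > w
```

Comparison operators return bool

bool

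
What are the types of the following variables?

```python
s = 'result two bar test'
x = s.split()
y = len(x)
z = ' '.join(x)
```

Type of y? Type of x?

len() returns int; str.split() returns list

int, list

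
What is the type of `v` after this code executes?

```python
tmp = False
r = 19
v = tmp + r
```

bool + int returns int (False is 0, so 0 + 19 = 19)

int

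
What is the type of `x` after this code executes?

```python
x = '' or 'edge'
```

'or' returns first truthy value ('edge', which is str)

str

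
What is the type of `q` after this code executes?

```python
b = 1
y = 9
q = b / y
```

int / int always returns float in Python 3 (1 / 9 = 0.111111)

float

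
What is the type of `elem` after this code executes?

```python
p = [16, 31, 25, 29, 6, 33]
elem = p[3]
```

Indexing a list of ints returns int (p[3] = 29)

int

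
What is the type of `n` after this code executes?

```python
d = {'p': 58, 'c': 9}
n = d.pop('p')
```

dict.pop() returns the value (int)

int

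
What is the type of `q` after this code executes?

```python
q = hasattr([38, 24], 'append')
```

hasattr() returns bool

bool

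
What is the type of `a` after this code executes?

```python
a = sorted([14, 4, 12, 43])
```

sorted() always returns list

list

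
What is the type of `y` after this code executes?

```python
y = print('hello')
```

print() returns None

NoneType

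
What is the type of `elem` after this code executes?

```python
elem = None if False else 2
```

Ternary: condition is False, else branch (2) taken → int

int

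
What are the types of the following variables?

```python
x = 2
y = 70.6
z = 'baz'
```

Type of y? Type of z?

y is float; z is str

float, str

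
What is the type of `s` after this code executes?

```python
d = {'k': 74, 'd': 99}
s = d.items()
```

dict.items() returns a dict_items view

dict_items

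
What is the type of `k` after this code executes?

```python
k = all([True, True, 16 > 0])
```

all() returns bool

bool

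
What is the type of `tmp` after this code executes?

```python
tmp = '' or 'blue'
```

'or' returns first truthy value ('blue', which is str)

str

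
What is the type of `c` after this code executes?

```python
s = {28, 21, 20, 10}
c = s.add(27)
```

set.add() returns None (mutates in place)

NoneType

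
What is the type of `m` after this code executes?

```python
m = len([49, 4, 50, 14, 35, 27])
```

len() always returns int

int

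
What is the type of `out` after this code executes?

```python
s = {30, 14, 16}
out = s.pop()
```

Popping from a set of ints returns int

int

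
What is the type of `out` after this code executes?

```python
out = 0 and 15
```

'and' returns the first falsy value (0, which is int)

int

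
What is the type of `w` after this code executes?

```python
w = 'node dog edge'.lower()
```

str.lower() returns str

str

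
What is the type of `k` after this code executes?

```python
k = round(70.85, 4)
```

round() with ndigits arg returns float

float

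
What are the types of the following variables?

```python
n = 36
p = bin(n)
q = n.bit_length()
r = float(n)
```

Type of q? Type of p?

int.bit_length() returns int; bin() returns str

int, str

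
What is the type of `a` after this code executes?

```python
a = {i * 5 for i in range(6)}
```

A set comprehension {expr for x in iterable} produces a set

set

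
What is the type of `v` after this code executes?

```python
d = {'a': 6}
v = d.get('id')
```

dict.get() returns None when key 'id' is not found and no default given

NoneType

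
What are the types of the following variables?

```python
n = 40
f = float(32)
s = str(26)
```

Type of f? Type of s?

f is float; s is str

float, str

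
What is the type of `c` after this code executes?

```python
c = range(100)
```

range() returns a range object

range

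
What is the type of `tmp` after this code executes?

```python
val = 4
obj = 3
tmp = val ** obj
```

int ** positive int returns int (4 ** 3 = 64)

int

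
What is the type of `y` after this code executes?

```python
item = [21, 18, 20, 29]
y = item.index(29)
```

list.index() returns int

int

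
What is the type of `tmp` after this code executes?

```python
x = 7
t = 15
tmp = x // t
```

int // int returns int (7 // 15 = 0)

int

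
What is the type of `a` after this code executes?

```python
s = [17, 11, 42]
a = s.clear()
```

list.clear() returns None

NoneType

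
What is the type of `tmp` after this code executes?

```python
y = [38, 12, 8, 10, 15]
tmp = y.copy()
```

list.copy() returns list

list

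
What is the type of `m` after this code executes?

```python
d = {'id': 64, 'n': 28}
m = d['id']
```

Accessing dict[str, int] with key 'id' returns int value 64

int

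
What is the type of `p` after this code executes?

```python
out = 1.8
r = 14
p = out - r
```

float - int returns float (1.8 - 14 = -12.2)

float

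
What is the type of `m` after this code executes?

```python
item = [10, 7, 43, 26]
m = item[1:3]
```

Slicing a list always returns a list

list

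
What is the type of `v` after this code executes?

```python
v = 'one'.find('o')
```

str.find() returns int (index, or -1)

int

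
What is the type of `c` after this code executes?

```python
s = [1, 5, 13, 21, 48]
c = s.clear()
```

list.clear() returns None

NoneType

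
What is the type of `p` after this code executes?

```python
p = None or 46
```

'or' with None returns the other value (46, int)

int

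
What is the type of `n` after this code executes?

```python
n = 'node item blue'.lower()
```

str.lower() returns str

str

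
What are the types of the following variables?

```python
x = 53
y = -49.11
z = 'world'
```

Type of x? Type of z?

x is int; z is str

int, str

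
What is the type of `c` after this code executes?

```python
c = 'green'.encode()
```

str.encode() returns bytes

bytes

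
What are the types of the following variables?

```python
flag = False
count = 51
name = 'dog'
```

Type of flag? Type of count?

flag is bool; count is int

bool, int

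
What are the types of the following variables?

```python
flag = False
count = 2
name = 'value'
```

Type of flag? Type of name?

flag is bool; name is str

bool, str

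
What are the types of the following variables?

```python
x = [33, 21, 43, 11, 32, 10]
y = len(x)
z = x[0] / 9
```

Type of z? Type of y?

int / int returns float; len() returns int

float, int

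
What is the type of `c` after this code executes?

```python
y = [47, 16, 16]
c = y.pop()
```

list.pop() returns the popped element (int here)

int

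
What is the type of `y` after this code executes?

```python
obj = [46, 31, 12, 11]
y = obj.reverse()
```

list.reverse() returns None

NoneType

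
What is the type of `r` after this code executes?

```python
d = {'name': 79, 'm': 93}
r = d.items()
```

dict.items() returns a dict_items view

dict_items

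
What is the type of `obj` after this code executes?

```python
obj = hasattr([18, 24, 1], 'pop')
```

hasattr() returns bool

bool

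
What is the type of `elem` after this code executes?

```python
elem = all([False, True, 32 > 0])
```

all() returns bool

bool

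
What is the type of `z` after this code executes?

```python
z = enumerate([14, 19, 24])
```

enumerate() returns an enumerate iterator object

enumerate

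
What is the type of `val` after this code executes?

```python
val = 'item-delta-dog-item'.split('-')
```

str.split() returns list

list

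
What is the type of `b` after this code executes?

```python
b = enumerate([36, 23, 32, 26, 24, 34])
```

enumerate() returns an enumerate iterator object

enumerate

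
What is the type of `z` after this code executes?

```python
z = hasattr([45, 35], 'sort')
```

hasattr() returns bool

bool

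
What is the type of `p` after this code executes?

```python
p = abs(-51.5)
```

abs() of float returns float

float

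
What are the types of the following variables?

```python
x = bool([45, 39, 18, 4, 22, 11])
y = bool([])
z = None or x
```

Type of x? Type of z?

bool() returns bool; None or <bool> returns the bool

bool, bool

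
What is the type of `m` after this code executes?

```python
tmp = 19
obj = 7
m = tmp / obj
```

int / int always returns float in Python 3 (19 / 7 = 2.71429)

float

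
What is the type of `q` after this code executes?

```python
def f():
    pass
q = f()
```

A function with no return statement returns None

NoneType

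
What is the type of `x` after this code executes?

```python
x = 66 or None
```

'or' returns first truthy value (66, int)

int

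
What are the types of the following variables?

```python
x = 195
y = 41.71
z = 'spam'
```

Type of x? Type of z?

x is int; z is str

int, str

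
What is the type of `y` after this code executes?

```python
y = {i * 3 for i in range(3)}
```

A set comprehension {expr for x in iterable} produces a set

set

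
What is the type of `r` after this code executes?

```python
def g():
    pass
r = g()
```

A function with no return statement returns None

NoneType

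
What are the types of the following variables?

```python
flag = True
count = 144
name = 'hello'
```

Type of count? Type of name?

count is int; name is str

int, str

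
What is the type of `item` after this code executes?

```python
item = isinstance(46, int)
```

isinstance() returns bool

bool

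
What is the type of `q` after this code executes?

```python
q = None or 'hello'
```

'or' with None returns the other value ('hello', str)

str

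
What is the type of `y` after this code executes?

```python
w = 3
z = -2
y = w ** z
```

int ** negative int returns float

float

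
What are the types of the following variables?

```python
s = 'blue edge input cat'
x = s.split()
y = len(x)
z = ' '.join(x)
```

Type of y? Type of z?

len() returns int; str.join() returns str

int, str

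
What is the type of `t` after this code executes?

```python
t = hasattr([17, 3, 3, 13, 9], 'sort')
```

hasattr() returns bool

bool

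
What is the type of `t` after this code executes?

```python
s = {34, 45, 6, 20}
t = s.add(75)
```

set.add() returns None (mutates in place)

NoneType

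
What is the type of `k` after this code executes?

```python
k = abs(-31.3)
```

abs() of float returns float

float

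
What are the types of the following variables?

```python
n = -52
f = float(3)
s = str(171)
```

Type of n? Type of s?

n is int; s is str

int, str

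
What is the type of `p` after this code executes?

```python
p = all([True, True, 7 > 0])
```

all() returns bool

bool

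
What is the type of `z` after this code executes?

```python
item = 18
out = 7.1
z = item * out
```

int * float returns float (18 * 7.1 = 127.8)

float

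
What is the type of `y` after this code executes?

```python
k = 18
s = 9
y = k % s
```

int % int returns int (18 % 9 = 0)

int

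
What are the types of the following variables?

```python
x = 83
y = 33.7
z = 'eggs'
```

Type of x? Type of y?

x is int; y is float

int, float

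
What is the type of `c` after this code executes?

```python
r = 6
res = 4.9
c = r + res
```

int + float returns float (6 + 4.9 = 10.9)

float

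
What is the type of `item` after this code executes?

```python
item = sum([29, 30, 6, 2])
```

sum() of ints returns int

int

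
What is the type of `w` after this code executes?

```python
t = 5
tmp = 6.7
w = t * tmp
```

int * float returns float (5 * 6.7 = 33.5)

float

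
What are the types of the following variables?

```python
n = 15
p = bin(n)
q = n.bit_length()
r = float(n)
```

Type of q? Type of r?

int.bit_length() returns int; float() returns float

int, float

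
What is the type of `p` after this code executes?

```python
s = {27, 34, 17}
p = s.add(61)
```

set.add() returns None (mutates in place)

NoneType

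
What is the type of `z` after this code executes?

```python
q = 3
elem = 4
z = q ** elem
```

int ** positive int returns int (3 ** 4 = 81)

int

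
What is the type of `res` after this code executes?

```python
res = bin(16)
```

bin() returns str representation

str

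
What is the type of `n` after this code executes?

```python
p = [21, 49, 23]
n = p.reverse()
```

list.reverse() returns None

NoneType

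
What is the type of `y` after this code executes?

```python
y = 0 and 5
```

'and' returns the first falsy value (0, which is int)

int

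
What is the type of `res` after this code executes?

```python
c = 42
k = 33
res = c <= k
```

Comparison operators return bool

bool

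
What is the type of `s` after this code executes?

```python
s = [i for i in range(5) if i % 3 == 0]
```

A list comprehension [...] produces a list

list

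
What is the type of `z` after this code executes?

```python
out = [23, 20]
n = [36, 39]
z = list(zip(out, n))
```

list(zip(...)) returns a list of tuples

list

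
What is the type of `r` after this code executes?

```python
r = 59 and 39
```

'and' returns the last value when all truthy (39, which is int)

int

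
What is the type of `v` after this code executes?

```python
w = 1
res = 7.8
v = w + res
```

int + float returns float (1 + 7.8 = 8.8)

float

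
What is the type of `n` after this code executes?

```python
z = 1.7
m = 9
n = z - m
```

float - int returns float (1.7 - 9 = -7.3)

float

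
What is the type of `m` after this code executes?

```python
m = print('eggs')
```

print() returns None

NoneType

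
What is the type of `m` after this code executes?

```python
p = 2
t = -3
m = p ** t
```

int ** negative int returns float

float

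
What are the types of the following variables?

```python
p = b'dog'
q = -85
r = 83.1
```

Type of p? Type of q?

p is bytes; q is int

bytes, int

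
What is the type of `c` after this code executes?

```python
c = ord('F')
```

ord() returns int (Unicode code point)

int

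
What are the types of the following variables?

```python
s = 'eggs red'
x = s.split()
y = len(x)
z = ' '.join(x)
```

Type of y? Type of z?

len() returns int; str.join() returns str

int, str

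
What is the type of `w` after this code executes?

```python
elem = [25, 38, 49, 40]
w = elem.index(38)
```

list.index() returns int

int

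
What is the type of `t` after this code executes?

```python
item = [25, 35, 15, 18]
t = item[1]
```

Indexing a list of ints returns int (item[1] = 35)

int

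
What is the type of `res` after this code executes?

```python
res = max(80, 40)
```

max() of ints returns int

int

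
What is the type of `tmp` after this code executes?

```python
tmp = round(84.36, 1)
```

round() with ndigits arg returns float

float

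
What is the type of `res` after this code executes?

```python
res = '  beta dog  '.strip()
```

str.strip() returns str

str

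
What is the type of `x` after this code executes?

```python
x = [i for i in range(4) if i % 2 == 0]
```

A list comprehension [...] produces a list

list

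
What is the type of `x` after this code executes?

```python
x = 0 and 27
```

'and' returns the first falsy value (0, which is int)

int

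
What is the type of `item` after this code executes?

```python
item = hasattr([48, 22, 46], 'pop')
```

hasattr() returns bool

bool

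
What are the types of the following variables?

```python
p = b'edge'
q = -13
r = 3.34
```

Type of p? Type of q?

p is bytes; q is int

bytes, int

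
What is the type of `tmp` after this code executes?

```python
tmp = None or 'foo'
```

'or' with None returns the other value ('foo', str)

str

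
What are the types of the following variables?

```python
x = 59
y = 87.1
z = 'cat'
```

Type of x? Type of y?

x is int; y is float

int, float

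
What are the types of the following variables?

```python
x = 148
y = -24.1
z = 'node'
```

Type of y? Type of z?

y is float; z is str

float, str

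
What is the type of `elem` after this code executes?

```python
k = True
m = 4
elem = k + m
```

bool + int returns int (True is 1, so 1 + 4 = 5)

int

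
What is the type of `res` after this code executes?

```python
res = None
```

None has type NoneType

NoneType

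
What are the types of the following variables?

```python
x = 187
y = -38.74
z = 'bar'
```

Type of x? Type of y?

x is int; y is float

int, float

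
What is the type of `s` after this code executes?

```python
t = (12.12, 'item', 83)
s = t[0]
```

Index 0 of tuple is 12.12 which is float

float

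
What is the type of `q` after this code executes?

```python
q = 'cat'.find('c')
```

str.find() returns int (index, or -1)

int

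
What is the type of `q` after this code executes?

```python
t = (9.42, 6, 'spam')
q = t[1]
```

Index 1 of tuple is 6 which is int

int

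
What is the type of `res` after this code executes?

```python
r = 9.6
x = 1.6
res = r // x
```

float // float returns float (floor division preserves float type)

float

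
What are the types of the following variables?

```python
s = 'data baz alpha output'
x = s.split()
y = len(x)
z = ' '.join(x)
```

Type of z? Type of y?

str.join() returns str; len() returns int

str, int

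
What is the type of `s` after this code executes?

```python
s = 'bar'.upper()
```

str.upper() returns str

str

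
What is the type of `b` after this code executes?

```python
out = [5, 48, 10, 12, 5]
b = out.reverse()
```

list.reverse() returns None

NoneType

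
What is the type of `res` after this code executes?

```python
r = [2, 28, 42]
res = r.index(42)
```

list.index() returns int

int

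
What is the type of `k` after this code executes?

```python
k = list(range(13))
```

list(range(...)) returns list

list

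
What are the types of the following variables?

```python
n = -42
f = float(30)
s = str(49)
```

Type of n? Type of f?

n is int; f is float

int, float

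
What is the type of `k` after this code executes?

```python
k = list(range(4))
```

list(range(...)) returns list

list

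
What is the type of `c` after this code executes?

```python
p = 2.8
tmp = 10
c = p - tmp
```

float - int returns float (2.8 - 10 = -7.2)

float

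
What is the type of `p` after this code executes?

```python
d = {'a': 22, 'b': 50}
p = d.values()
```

.values() returns a dict_values view object

dict_values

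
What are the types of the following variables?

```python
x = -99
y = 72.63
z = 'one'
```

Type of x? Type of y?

x is int; y is float

int, float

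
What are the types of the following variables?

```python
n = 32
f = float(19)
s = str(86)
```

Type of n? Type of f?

n is int; f is float

int, float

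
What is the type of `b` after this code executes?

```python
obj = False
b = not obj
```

'not' always returns bool

bool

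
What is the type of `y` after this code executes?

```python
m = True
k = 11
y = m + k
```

bool + int returns int (True is 1, so 1 + 11 = 12)

int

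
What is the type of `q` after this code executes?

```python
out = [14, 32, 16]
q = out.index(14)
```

list.index() returns int

int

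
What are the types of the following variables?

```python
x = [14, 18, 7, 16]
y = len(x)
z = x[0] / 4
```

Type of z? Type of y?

int / int returns float; len() returns int

float, int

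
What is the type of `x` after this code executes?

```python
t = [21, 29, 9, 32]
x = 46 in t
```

'in' operator returns bool

bool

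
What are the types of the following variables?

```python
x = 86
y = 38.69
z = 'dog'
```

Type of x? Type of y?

x is int; y is float

int, float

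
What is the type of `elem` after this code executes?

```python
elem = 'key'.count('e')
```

str.count() returns int

int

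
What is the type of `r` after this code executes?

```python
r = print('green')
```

print() returns None

NoneType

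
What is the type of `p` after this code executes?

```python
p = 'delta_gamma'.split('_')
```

str.split() returns list

list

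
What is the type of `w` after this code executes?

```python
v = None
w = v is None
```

'is' comparison returns bool

bool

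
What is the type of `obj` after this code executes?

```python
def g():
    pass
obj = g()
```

A function with no return statement returns None

NoneType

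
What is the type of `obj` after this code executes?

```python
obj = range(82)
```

range() returns a range object

range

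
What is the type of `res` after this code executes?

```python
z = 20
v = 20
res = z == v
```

Equality comparison returns bool

bool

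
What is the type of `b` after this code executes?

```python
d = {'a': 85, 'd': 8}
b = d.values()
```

.values() returns a dict_values view object

dict_values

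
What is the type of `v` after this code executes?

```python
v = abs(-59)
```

abs() of int returns int

int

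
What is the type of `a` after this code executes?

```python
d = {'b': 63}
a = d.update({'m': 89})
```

dict.update() returns None

NoneType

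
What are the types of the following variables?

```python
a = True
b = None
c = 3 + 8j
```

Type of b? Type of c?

b is NoneType; c is complex

NoneType, complex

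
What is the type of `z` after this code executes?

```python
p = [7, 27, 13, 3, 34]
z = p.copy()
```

list.copy() returns list

list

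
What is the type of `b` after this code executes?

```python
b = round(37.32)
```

round() with no ndigits arg returns int

int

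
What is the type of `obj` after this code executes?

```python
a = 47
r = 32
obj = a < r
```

Comparison operators return bool

bool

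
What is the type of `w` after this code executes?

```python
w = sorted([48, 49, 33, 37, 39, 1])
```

sorted() always returns list

list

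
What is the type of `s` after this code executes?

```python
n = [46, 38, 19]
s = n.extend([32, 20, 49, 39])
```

list.extend() returns None

NoneType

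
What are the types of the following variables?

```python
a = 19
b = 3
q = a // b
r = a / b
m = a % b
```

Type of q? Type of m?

int // int returns int; int % int returns int

int, int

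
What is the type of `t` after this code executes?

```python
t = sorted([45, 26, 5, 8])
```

sorted() always returns list

list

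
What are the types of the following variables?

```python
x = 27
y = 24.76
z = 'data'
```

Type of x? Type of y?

x is int; y is float

int, float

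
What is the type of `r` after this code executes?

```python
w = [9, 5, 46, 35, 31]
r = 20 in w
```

'in' operator returns bool

bool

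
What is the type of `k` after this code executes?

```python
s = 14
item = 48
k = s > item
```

Comparison operators return bool

bool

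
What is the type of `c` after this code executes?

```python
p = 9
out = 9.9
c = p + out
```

int + float returns float (9 + 9.9 = 18.9)

float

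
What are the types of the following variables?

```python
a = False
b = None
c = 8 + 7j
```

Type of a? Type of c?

a is bool; c is complex

bool, complex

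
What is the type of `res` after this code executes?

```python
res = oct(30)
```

oct() returns str representation

str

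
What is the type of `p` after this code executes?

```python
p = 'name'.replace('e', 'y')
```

str.replace() returns str

str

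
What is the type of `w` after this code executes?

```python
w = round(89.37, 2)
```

round() with ndigits arg returns float

float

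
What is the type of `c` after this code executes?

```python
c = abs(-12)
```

abs() of int returns int

int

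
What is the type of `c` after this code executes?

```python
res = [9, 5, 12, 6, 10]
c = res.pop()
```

list.pop() returns the popped element (int here)

int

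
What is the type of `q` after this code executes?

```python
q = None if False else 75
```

Ternary: condition is False, else branch (75) taken → int

int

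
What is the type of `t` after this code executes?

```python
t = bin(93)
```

bin() returns str representation

str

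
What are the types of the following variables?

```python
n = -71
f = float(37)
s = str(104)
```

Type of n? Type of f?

n is int; f is float

int, float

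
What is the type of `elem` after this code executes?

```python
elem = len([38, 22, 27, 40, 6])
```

len() always returns int

int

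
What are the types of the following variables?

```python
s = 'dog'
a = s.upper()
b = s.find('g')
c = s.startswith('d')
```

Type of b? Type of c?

str.find() returns int; str.startswith() returns bool

int, bool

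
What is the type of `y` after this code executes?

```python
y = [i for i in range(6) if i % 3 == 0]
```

A list comprehension [...] produces a list

list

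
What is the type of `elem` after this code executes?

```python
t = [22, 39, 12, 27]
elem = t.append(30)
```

list.append() returns None (mutates in place)

NoneType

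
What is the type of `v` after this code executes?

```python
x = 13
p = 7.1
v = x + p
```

int + float returns float (13 + 7.1 = 20.1)

float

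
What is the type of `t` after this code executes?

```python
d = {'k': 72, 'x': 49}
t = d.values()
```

.values() returns a dict_values view object

dict_values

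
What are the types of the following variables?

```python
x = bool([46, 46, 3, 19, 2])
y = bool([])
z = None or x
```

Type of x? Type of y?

bool() returns bool; bool() returns bool

bool, bool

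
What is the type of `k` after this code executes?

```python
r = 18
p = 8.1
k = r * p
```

int * float returns float (18 * 8.1 = 145.8)

float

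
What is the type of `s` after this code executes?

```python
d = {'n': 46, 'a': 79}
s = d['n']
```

Accessing dict[str, int] with key 'n' returns int value 46

int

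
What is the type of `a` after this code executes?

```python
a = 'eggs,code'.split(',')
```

str.split() returns list

list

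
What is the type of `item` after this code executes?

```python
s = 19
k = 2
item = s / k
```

int / int always returns float in Python 3 (19 / 2 = 9.5)

float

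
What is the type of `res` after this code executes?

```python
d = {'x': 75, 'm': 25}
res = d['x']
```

Accessing dict[str, int] with key 'x' returns int value 75

int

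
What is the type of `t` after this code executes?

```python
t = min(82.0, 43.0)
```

min() of floats returns float

float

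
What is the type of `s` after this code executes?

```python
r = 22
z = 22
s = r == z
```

Equality comparison returns bool

bool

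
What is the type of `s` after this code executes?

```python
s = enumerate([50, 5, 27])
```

enumerate() returns an enumerate iterator object

enumerate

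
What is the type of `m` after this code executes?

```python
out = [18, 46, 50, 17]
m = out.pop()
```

list.pop() returns the popped element (int here)

int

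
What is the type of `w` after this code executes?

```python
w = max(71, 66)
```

max() of ints returns int

int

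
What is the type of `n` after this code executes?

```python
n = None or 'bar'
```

'or' with None returns the other value ('bar', str)

str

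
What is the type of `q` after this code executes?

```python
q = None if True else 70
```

Ternary: condition is True, if branch (None) taken → NoneType

NoneType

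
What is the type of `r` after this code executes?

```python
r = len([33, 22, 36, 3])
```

len() always returns int

int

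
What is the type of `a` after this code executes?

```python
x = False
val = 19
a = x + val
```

bool + int returns int (False is 0, so 0 + 19 = 19)

int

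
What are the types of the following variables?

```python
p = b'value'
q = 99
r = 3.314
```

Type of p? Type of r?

p is bytes; r is float

bytes, float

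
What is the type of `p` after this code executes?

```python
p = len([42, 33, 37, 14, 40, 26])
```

len() always returns int

int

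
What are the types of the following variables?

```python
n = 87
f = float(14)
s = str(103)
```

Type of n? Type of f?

n is int; f is float

int, float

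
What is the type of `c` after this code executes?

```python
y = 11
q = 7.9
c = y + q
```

int + float returns float (11 + 7.9 = 18.9)

float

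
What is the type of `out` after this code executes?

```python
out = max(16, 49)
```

max() of ints returns int

int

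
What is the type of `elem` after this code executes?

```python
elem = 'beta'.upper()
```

str.upper() returns str

str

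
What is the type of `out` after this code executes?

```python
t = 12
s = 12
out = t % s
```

int % int returns int (12 % 12 = 0)

int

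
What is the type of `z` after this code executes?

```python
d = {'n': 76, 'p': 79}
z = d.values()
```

.values() returns a dict_values view object

dict_values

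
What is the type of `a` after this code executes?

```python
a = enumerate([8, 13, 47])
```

enumerate() returns an enumerate iterator object

enumerate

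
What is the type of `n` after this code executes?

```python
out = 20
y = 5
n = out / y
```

int / int always returns float in Python 3 (20 / 5 = 4)

float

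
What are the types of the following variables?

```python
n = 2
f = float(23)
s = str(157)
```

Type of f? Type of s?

f is float; s is str

float, str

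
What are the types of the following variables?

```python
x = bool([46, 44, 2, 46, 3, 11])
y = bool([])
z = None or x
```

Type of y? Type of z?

bool() returns bool; None or <bool> returns the bool

bool, bool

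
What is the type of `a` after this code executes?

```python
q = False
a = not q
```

'not' always returns bool

bool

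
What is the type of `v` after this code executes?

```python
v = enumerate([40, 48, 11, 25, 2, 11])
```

enumerate() returns an enumerate iterator object

enumerate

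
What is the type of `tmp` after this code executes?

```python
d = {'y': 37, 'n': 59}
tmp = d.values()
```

.values() returns a dict_values view object

dict_values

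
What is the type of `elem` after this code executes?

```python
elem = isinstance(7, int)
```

isinstance() returns bool

bool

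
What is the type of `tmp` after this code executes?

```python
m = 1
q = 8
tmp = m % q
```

int % int returns int (1 % 8 = 1)

int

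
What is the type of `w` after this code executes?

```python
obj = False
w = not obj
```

'not' always returns bool

bool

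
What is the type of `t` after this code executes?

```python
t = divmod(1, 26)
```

divmod() returns a tuple (quotient, remainder)

tuple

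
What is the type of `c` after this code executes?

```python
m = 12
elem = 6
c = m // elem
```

int // int returns int (12 // 6 = 2)

int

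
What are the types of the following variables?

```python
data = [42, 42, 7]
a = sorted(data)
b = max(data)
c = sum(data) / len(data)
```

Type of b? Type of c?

max of ints returns int; int / int returns float

int, float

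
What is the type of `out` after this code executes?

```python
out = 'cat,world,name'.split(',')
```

str.split() returns list

list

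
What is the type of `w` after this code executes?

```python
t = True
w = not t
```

'not' always returns bool

bool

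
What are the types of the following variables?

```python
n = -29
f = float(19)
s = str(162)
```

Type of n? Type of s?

n is int; s is str

int, str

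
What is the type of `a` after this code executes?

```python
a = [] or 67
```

'or' returns first truthy value (67, which is int)

int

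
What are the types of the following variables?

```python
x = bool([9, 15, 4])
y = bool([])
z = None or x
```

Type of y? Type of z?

bool() returns bool; None or <bool> returns the bool

bool, bool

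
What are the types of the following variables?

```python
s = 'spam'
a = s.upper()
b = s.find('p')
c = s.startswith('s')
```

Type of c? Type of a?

str.startswith() returns bool; str.upper() returns str

bool, str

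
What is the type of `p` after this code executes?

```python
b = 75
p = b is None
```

'is' comparison returns bool

bool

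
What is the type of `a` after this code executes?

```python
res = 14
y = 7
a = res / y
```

int / int always returns float in Python 3 (14 / 7 = 2)

float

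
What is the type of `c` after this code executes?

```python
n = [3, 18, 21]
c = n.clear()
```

list.clear() returns None

NoneType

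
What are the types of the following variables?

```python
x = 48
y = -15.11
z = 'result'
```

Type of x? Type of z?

x is int; z is str

int, str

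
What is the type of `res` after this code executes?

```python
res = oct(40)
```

oct() returns str representation

str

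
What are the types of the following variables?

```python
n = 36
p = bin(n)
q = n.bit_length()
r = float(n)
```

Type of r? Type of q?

float() returns float; int.bit_length() returns int

float, int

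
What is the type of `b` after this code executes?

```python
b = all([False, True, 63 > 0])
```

all() returns bool

bool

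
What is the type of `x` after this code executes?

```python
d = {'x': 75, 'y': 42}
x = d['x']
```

Accessing dict[str, int] with key 'x' returns int value 75

int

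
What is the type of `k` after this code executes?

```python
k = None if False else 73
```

Ternary: condition is False, else branch (73) taken → int

int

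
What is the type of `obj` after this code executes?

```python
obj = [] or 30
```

'or' returns first truthy value (30, which is int)

int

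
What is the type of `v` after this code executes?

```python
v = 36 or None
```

'or' returns first truthy value (36, int)

int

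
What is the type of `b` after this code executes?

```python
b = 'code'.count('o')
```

str.count() returns int

int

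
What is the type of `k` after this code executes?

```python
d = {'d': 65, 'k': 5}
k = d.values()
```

.values() returns a dict_values view object

dict_values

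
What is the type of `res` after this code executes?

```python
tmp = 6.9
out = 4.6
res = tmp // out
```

float // float returns float (floor division preserves float type)

float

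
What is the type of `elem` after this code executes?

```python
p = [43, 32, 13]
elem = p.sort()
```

list.sort() returns None (sorts in place)

NoneType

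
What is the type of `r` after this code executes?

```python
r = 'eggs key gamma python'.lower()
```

str.lower() returns str

str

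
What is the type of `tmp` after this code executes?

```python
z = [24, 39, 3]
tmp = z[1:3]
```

Slicing a list always returns a list

list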